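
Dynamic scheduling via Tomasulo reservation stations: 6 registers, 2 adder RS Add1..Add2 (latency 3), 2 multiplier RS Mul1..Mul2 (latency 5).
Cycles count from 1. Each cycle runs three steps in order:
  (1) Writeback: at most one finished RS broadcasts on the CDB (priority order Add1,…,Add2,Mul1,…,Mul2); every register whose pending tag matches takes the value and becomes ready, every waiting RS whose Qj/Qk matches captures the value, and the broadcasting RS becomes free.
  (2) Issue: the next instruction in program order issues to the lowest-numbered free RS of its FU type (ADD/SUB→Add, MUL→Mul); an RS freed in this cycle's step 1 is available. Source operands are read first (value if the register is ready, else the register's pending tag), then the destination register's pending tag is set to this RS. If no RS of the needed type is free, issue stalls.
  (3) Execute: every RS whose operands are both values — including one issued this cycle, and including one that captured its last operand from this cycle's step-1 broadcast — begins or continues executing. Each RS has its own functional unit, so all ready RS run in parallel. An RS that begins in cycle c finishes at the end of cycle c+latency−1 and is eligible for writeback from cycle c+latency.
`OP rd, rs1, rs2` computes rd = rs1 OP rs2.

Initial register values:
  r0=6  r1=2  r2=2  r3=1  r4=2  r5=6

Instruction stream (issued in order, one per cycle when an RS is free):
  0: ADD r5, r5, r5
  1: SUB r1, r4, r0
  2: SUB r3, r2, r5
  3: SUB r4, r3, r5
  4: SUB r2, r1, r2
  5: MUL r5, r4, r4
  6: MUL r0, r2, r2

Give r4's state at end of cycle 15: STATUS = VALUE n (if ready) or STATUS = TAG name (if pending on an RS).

STATUS = VALUE -22

cycle 1: issue ADD r5<-Add1 // r0:6,r1:2,r2:2,r3:1,r4:2,r5:Add1
cycle 2: issue SUB r1<-Add2 // r0:6,r1:Add2,r2:2,r3:1,r4:2,r5:Add1
cycle 3: stall // r0:6,r1:Add2,r2:2,r3:1,r4:2,r5:Add1
cycle 4: CDB Add1=12; issue SUB r3<-Add1 // r0:6,r1:Add2,r2:2,r3:Add1,r4:2,r5:12
cycle 5: CDB Add2=-4; issue SUB r4<-Add2 // r0:6,r1:-4,r2:2,r3:Add1,r4:Add2,r5:12
cycle 6: stall // r0:6,r1:-4,r2:2,r3:Add1,r4:Add2,r5:12
cycle 7: CDB Add1=-10; issue SUB r2<-Add1 // r0:6,r1:-4,r2:Add1,r3:-10,r4:Add2,r5:12
cycle 8: issue MUL r5<-Mul1 // r0:6,r1:-4,r2:Add1,r3:-10,r4:Add2,r5:Mul1
cycle 9: issue MUL r0<-Mul2 // r0:Mul2,r1:-4,r2:Add1,r3:-10,r4:Add2,r5:Mul1
cycle 10: CDB Add1=-6 // r0:Mul2,r1:-4,r2:-6,r3:-10,r4:Add2,r5:Mul1
cycle 11: CDB Add2=-22 // r0:Mul2,r1:-4,r2:-6,r3:-10,r4:-22,r5:Mul1
cycle 12: - // r0:Mul2,r1:-4,r2:-6,r3:-10,r4:-22,r5:Mul1
cycle 13: - // r0:Mul2,r1:-4,r2:-6,r3:-10,r4:-22,r5:Mul1
cycle 14: - // r0:Mul2,r1:-4,r2:-6,r3:-10,r4:-22,r5:Mul1
cycle 15: CDB Mul2=36 // r0:36,r1:-4,r2:-6,r3:-10,r4:-22,r5:Mul1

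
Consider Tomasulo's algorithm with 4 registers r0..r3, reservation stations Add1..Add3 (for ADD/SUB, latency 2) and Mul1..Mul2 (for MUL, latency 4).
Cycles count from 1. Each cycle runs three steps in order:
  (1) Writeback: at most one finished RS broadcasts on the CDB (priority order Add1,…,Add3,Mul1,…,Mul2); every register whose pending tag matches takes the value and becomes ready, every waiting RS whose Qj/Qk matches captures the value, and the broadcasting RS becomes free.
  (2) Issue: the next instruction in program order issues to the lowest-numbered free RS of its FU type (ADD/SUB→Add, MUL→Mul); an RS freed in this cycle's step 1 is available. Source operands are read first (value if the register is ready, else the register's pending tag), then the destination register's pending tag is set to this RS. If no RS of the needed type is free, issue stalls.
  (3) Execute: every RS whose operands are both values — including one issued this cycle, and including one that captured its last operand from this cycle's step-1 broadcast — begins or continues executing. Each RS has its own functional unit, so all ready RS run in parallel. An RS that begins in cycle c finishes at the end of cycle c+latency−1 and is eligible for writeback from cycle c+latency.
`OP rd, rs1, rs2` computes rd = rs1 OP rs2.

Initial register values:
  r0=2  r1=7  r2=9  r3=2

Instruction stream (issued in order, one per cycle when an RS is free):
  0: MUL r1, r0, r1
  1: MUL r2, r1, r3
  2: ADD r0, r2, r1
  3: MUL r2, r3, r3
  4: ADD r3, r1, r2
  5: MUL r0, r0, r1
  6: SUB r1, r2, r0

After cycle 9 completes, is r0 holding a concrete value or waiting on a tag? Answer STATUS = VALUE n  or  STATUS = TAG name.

STATUS = TAG Mul1

cycle 1: issue MUL r1<-Mul1 // r0:2,r1:Mul1,r2:9,r3:2
cycle 2: issue MUL r2<-Mul2 // r0:2,r1:Mul1,r2:Mul2,r3:2
cycle 3: issue ADD r0<-Add1 // r0:Add1,r1:Mul1,r2:Mul2,r3:2
cycle 4: stall // r0:Add1,r1:Mul1,r2:Mul2,r3:2
cycle 5: CDB Mul1=14; issue MUL r2<-Mul1 // r0:Add1,r1:14,r2:Mul1,r3:2
cycle 6: issue ADD r3<-Add2 // r0:Add1,r1:14,r2:Mul1,r3:Add2
cycle 7: stall // r0:Add1,r1:14,r2:Mul1,r3:Add2
cycle 8: stall // r0:Add1,r1:14,r2:Mul1,r3:Add2
cycle 9: CDB Mul1=4; issue MUL r0<-Mul1 // r0:Mul1,r1:14,r2:4,r3:Add2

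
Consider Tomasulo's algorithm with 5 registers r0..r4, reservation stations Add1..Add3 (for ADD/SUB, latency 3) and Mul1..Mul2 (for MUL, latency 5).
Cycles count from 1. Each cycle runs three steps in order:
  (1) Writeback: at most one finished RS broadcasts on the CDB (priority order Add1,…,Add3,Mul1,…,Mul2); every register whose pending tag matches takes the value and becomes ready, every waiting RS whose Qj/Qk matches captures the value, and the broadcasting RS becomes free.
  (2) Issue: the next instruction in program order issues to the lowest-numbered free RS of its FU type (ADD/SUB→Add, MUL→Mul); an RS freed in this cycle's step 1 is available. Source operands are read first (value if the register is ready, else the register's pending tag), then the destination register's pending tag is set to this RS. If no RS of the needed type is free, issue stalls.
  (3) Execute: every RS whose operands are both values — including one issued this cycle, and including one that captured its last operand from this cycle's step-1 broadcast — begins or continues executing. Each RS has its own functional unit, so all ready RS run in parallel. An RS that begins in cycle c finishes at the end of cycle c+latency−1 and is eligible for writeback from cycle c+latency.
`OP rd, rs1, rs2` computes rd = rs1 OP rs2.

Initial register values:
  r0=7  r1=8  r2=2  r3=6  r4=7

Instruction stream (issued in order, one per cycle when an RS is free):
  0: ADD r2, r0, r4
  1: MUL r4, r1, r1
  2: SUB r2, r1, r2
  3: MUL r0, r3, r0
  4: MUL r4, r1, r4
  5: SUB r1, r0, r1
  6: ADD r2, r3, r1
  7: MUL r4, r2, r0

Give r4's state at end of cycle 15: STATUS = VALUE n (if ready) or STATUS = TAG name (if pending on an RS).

  c1: issue ADD r2<-Add1  regs: r0:7,r1:8,r2:Add1,r3:6,r4:7
  c2: issue MUL r4<-Mul1  regs: r0:7,r1:8,r2:Add1,r3:6,r4:Mul1
  c3: issue SUB r2<-Add2  regs: r0:7,r1:8,r2:Add2,r3:6,r4:Mul1
  c4: CDB Add1=14; issue MUL r0<-Mul2  regs: r0:Mul2,r1:8,r2:Add2,r3:6,r4:Mul1
  c5: stall  regs: r0:Mul2,r1:8,r2:Add2,r3:6,r4:Mul1
  c6: stall  regs: r0:Mul2,r1:8,r2:Add2,r3:6,r4:Mul1
  c7: CDB Add2=-6; stall  regs: r0:Mul2,r1:8,r2:-6,r3:6,r4:Mul1
  c8: CDB Mul1=64; issue MUL r4<-Mul1  regs: r0:Mul2,r1:8,r2:-6,r3:6,r4:Mul1
  c9: CDB Mul2=42; issue SUB r1<-Add1  regs: r0:42,r1:Add1,r2:-6,r3:6,r4:Mul1
  c10: issue ADD r2<-Add2  regs: r0:42,r1:Add1,r2:Add2,r3:6,r4:Mul1
  c11: issue MUL r4<-Mul2  regs: r0:42,r1:Add1,r2:Add2,r3:6,r4:Mul2
  c12: CDB Add1=34  regs: r0:42,r1:34,r2:Add2,r3:6,r4:Mul2
  c13: CDB Mul1=512  regs: r0:42,r1:34,r2:Add2,r3:6,r4:Mul2
  c14: -  regs: r0:42,r1:34,r2:Add2,r3:6,r4:Mul2
  c15: CDB Add2=40  regs: r0:42,r1:34,r2:40,r3:6,r4:Mul2

STATUS = TAG Mul2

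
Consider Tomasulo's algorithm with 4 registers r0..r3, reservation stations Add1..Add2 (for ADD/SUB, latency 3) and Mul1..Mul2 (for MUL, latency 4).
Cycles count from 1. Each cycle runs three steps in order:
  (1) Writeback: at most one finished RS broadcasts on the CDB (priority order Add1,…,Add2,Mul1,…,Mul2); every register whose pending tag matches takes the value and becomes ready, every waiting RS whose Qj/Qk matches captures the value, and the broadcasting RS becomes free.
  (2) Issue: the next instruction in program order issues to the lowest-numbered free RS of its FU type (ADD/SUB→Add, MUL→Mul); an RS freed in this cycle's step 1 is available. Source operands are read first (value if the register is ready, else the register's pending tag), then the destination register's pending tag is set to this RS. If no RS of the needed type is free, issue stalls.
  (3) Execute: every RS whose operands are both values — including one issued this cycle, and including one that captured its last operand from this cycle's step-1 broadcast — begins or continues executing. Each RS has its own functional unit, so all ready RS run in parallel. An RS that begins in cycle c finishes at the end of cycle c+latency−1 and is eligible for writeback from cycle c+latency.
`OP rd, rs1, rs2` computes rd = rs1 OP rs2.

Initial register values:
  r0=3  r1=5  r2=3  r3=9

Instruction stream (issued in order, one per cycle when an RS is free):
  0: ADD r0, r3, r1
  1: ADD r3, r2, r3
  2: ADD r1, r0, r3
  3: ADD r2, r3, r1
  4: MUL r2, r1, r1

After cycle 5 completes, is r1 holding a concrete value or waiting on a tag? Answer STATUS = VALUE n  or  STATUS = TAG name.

STATUS = TAG Add1

cycle 1: issue ADD r0<-Add1 // r0:Add1,r1:5,r2:3,r3:9
cycle 2: issue ADD r3<-Add2 // r0:Add1,r1:5,r2:3,r3:Add2
cycle 3: stall // r0:Add1,r1:5,r2:3,r3:Add2
cycle 4: CDB Add1=14; issue ADD r1<-Add1 // r0:14,r1:Add1,r2:3,r3:Add2
cycle 5: CDB Add2=12; issue ADD r2<-Add2 // r0:14,r1:Add1,r2:Add2,r3:12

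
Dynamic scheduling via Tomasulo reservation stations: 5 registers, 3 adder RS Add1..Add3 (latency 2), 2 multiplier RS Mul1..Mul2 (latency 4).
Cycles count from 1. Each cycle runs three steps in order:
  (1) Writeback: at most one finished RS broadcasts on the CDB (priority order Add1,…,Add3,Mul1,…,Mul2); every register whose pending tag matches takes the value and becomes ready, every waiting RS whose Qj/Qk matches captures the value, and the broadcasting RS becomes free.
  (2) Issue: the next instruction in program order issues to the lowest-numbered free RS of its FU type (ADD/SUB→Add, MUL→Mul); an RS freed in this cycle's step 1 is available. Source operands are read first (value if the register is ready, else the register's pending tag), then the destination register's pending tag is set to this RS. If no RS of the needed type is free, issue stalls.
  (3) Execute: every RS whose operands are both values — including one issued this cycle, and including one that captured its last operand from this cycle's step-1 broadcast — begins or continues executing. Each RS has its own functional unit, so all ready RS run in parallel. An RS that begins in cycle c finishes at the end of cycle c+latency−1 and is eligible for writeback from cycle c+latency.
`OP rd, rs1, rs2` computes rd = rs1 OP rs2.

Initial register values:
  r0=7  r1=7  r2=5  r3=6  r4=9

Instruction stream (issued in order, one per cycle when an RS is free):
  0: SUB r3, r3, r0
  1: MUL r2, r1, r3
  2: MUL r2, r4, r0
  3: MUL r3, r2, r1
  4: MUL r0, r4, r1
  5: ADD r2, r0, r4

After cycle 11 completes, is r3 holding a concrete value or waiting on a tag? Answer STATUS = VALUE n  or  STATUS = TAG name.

c1: issue SUB r3<-Add1 | r0:7,r1:7,r2:5,r3:Add1,r4:9
c2: issue MUL r2<-Mul1 | r0:7,r1:7,r2:Mul1,r3:Add1,r4:9
c3: CDB Add1=-1; issue MUL r2<-Mul2 | r0:7,r1:7,r2:Mul2,r3:-1,r4:9
c4: stall | r0:7,r1:7,r2:Mul2,r3:-1,r4:9
c5: stall | r0:7,r1:7,r2:Mul2,r3:-1,r4:9
c6: stall | r0:7,r1:7,r2:Mul2,r3:-1,r4:9
c7: CDB Mul1=-7; issue MUL r3<-Mul1 | r0:7,r1:7,r2:Mul2,r3:Mul1,r4:9
c8: CDB Mul2=63; issue MUL r0<-Mul2 | r0:Mul2,r1:7,r2:63,r3:Mul1,r4:9
c9: issue ADD r2<-Add1 | r0:Mul2,r1:7,r2:Add1,r3:Mul1,r4:9
c10: - | r0:Mul2,r1:7,r2:Add1,r3:Mul1,r4:9
c11: - | r0:Mul2,r1:7,r2:Add1,r3:Mul1,r4:9

STATUS = TAG Mul1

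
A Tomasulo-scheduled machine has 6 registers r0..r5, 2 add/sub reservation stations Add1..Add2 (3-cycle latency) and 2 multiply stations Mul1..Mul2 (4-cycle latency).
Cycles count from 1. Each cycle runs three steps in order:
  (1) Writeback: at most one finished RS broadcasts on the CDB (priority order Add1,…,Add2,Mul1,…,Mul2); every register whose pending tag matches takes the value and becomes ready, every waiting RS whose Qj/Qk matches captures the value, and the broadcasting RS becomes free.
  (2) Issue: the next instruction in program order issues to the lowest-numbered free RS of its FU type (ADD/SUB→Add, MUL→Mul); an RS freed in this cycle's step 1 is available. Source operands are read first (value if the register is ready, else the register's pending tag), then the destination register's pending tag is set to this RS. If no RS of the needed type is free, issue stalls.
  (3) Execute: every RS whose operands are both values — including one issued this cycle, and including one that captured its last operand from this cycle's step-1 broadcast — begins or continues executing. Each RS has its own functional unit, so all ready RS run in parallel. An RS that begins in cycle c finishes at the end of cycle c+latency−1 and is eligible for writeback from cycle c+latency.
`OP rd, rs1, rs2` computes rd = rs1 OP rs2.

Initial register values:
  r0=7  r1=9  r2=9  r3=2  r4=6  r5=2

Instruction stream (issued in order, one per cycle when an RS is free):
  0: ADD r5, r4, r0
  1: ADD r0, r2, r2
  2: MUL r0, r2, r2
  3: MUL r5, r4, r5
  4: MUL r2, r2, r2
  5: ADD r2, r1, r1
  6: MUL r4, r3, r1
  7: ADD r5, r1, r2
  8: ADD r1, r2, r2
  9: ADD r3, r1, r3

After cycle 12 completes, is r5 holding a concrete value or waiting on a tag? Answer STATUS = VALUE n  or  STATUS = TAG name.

STATUS = TAG Add2

c1: issue ADD r5<-Add1 | r0:7,r1:9,r2:9,r3:2,r4:6,r5:Add1
c2: issue ADD r0<-Add2 | r0:Add2,r1:9,r2:9,r3:2,r4:6,r5:Add1
c3: issue MUL r0<-Mul1 | r0:Mul1,r1:9,r2:9,r3:2,r4:6,r5:Add1
c4: CDB Add1=13; issue MUL r5<-Mul2 | r0:Mul1,r1:9,r2:9,r3:2,r4:6,r5:Mul2
c5: CDB Add2=18; stall | r0:Mul1,r1:9,r2:9,r3:2,r4:6,r5:Mul2
c6: stall | r0:Mul1,r1:9,r2:9,r3:2,r4:6,r5:Mul2
c7: CDB Mul1=81; issue MUL r2<-Mul1 | r0:81,r1:9,r2:Mul1,r3:2,r4:6,r5:Mul2
c8: CDB Mul2=78; issue ADD r2<-Add1 | r0:81,r1:9,r2:Add1,r3:2,r4:6,r5:78
c9: issue MUL r4<-Mul2 | r0:81,r1:9,r2:Add1,r3:2,r4:Mul2,r5:78
c10: issue ADD r5<-Add2 | r0:81,r1:9,r2:Add1,r3:2,r4:Mul2,r5:Add2
c11: CDB Add1=18; issue ADD r1<-Add1 | r0:81,r1:Add1,r2:18,r3:2,r4:Mul2,r5:Add2
c12: CDB Mul1=81; stall | r0:81,r1:Add1,r2:18,r3:2,r4:Mul2,r5:Add2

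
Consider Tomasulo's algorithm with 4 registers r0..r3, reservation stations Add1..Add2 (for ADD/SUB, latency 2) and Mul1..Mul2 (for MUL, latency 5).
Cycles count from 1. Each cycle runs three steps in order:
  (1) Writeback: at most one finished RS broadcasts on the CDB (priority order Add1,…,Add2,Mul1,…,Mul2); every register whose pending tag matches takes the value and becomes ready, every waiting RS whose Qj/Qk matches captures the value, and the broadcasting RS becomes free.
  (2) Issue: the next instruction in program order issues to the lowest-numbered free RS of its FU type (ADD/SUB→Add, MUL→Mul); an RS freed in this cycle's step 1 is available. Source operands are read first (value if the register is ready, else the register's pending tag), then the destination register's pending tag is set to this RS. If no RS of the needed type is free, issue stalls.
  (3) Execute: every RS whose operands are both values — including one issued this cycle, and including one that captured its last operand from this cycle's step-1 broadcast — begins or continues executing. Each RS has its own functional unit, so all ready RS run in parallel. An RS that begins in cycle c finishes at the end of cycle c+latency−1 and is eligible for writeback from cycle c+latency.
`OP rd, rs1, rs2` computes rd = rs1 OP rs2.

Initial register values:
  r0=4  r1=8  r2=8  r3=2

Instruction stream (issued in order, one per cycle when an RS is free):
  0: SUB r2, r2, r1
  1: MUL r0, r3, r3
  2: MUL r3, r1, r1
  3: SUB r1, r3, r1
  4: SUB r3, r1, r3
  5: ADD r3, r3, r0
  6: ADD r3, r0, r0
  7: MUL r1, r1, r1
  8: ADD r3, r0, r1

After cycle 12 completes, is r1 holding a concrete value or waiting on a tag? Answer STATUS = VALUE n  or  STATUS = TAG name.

STATUS = VALUE 56

c1: issue SUB r2<-Add1 | r0:4,r1:8,r2:Add1,r3:2
c2: issue MUL r0<-Mul1 | r0:Mul1,r1:8,r2:Add1,r3:2
c3: CDB Add1=0; issue MUL r3<-Mul2 | r0:Mul1,r1:8,r2:0,r3:Mul2
c4: issue SUB r1<-Add1 | r0:Mul1,r1:Add1,r2:0,r3:Mul2
c5: issue SUB r3<-Add2 | r0:Mul1,r1:Add1,r2:0,r3:Add2
c6: stall | r0:Mul1,r1:Add1,r2:0,r3:Add2
c7: CDB Mul1=4; stall | r0:4,r1:Add1,r2:0,r3:Add2
c8: CDB Mul2=64; stall | r0:4,r1:Add1,r2:0,r3:Add2
c9: stall | r0:4,r1:Add1,r2:0,r3:Add2
c10: CDB Add1=56; issue ADD r3<-Add1 | r0:4,r1:56,r2:0,r3:Add1
c11: stall | r0:4,r1:56,r2:0,r3:Add1
c12: CDB Add2=-8; issue ADD r3<-Add2 | r0:4,r1:56,r2:0,r3:Add2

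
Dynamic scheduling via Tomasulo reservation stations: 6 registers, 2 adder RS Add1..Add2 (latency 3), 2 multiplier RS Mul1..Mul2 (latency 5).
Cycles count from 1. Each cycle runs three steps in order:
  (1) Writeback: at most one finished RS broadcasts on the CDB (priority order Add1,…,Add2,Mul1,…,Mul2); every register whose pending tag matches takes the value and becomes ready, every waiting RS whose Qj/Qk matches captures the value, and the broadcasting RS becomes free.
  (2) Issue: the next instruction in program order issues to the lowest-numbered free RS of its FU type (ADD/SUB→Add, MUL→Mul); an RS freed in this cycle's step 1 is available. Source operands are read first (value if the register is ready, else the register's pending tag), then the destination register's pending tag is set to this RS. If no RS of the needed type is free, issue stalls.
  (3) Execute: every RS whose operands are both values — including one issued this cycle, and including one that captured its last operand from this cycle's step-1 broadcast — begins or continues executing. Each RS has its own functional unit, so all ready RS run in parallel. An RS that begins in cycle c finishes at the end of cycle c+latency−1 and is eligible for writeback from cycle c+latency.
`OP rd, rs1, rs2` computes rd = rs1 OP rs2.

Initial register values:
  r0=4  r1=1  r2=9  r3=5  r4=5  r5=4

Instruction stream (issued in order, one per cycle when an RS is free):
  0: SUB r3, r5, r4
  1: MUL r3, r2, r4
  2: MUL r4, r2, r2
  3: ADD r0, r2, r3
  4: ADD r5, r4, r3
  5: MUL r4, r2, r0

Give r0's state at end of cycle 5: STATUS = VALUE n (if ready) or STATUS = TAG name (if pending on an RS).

  c1: issue SUB r3<-Add1  regs: r0:4,r1:1,r2:9,r3:Add1,r4:5,r5:4
  c2: issue MUL r3<-Mul1  regs: r0:4,r1:1,r2:9,r3:Mul1,r4:5,r5:4
  c3: issue MUL r4<-Mul2  regs: r0:4,r1:1,r2:9,r3:Mul1,r4:Mul2,r5:4
  c4: CDB Add1=-1; issue ADD r0<-Add1  regs: r0:Add1,r1:1,r2:9,r3:Mul1,r4:Mul2,r5:4
  c5: issue ADD r5<-Add2  regs: r0:Add1,r1:1,r2:9,r3:Mul1,r4:Mul2,r5:Add2

STATUS = TAG Add1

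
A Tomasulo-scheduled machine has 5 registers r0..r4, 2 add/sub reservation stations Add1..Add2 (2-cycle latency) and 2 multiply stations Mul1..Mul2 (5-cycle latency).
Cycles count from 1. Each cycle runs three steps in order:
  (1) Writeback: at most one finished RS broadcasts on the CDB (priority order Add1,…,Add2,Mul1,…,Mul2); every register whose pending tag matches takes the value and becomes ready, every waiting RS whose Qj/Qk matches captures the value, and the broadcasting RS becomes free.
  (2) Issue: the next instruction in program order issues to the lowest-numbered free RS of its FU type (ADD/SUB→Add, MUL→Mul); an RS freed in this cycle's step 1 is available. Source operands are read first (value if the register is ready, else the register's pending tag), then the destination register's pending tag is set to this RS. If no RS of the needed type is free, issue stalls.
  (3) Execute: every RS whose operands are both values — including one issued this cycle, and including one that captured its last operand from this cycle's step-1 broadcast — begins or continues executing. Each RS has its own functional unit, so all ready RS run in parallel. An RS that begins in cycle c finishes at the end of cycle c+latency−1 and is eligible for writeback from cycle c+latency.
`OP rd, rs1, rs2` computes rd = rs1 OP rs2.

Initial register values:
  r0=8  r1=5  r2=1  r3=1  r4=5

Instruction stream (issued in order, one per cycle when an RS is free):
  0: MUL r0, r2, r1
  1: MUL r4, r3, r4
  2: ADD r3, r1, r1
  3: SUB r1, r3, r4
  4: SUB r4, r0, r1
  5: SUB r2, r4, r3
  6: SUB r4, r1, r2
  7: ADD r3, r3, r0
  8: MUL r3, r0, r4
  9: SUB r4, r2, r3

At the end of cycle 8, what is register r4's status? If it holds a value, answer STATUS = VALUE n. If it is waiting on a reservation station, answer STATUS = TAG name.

STATUS = TAG Add1

  c1: issue MUL r0<-Mul1  regs: r0:Mul1,r1:5,r2:1,r3:1,r4:5
  c2: issue MUL r4<-Mul2  regs: r0:Mul1,r1:5,r2:1,r3:1,r4:Mul2
  c3: issue ADD r3<-Add1  regs: r0:Mul1,r1:5,r2:1,r3:Add1,r4:Mul2
  c4: issue SUB r1<-Add2  regs: r0:Mul1,r1:Add2,r2:1,r3:Add1,r4:Mul2
  c5: CDB Add1=10; issue SUB r4<-Add1  regs: r0:Mul1,r1:Add2,r2:1,r3:10,r4:Add1
  c6: CDB Mul1=5; stall  regs: r0:5,r1:Add2,r2:1,r3:10,r4:Add1
  c7: CDB Mul2=5; stall  regs: r0:5,r1:Add2,r2:1,r3:10,r4:Add1
  c8: stall  regs: r0:5,r1:Add2,r2:1,r3:10,r4:Add1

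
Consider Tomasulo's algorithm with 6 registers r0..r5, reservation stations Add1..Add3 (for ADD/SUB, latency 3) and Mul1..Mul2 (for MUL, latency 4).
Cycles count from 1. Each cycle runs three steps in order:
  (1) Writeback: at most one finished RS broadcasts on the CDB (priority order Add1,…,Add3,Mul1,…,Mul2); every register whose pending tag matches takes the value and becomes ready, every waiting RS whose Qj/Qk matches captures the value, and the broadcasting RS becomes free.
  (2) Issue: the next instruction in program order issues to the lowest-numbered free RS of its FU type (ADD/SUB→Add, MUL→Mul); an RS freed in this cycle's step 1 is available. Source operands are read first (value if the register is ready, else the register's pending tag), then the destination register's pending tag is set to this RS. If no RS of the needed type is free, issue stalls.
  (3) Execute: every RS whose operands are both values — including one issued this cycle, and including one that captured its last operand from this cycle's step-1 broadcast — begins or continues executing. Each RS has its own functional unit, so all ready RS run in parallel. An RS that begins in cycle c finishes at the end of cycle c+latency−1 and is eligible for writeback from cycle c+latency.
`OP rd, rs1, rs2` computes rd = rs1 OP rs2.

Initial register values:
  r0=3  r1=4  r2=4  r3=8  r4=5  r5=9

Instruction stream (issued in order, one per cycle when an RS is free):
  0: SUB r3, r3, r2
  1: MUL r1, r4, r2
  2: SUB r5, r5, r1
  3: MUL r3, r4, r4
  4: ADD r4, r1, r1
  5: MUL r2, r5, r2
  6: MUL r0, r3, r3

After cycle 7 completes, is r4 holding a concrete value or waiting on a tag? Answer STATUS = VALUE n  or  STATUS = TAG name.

cycle 1: issue SUB r3<-Add1 // r0:3,r1:4,r2:4,r3:Add1,r4:5,r5:9
cycle 2: issue MUL r1<-Mul1 // r0:3,r1:Mul1,r2:4,r3:Add1,r4:5,r5:9
cycle 3: issue SUB r5<-Add2 // r0:3,r1:Mul1,r2:4,r3:Add1,r4:5,r5:Add2
cycle 4: CDB Add1=4; issue MUL r3<-Mul2 // r0:3,r1:Mul1,r2:4,r3:Mul2,r4:5,r5:Add2
cycle 5: issue ADD r4<-Add1 // r0:3,r1:Mul1,r2:4,r3:Mul2,r4:Add1,r5:Add2
cycle 6: CDB Mul1=20; issue MUL r2<-Mul1 // r0:3,r1:20,r2:Mul1,r3:Mul2,r4:Add1,r5:Add2
cycle 7: stall // r0:3,r1:20,r2:Mul1,r3:Mul2,r4:Add1,r5:Add2

STATUS = TAG Add1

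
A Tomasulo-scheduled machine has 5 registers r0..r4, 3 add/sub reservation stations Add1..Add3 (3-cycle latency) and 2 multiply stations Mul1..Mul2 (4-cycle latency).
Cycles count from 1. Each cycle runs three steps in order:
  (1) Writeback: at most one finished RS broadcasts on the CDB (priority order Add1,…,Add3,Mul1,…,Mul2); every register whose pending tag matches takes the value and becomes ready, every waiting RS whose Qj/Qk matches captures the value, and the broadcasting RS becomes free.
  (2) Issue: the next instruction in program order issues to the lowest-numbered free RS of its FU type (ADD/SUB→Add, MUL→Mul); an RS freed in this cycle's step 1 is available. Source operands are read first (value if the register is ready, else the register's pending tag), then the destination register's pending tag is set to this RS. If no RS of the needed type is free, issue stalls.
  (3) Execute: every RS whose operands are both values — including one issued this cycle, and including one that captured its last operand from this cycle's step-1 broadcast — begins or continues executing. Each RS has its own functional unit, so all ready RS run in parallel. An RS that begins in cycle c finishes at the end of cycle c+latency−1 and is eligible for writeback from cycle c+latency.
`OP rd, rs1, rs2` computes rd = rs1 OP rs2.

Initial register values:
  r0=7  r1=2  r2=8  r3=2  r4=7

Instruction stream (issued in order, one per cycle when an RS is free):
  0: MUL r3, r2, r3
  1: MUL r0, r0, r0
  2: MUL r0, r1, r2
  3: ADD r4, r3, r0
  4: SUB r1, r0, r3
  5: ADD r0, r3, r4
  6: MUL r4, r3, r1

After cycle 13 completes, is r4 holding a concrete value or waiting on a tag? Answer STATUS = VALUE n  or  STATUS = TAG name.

cycle 1: issue MUL r3<-Mul1 // r0:7,r1:2,r2:8,r3:Mul1,r4:7
cycle 2: issue MUL r0<-Mul2 // r0:Mul2,r1:2,r2:8,r3:Mul1,r4:7
cycle 3: stall // r0:Mul2,r1:2,r2:8,r3:Mul1,r4:7
cycle 4: stall // r0:Mul2,r1:2,r2:8,r3:Mul1,r4:7
cycle 5: CDB Mul1=16; issue MUL r0<-Mul1 // r0:Mul1,r1:2,r2:8,r3:16,r4:7
cycle 6: CDB Mul2=49; issue ADD r4<-Add1 // r0:Mul1,r1:2,r2:8,r3:16,r4:Add1
cycle 7: issue SUB r1<-Add2 // r0:Mul1,r1:Add2,r2:8,r3:16,r4:Add1
cycle 8: issue ADD r0<-Add3 // r0:Add3,r1:Add2,r2:8,r3:16,r4:Add1
cycle 9: CDB Mul1=16; issue MUL r4<-Mul1 // r0:Add3,r1:Add2,r2:8,r3:16,r4:Mul1
cycle 10: - // r0:Add3,r1:Add2,r2:8,r3:16,r4:Mul1
cycle 11: - // r0:Add3,r1:Add2,r2:8,r3:16,r4:Mul1
cycle 12: CDB Add1=32 // r0:Add3,r1:Add2,r2:8,r3:16,r4:Mul1
cycle 13: CDB Add2=0 // r0:Add3,r1:0,r2:8,r3:16,r4:Mul1

STATUS = TAG Mul1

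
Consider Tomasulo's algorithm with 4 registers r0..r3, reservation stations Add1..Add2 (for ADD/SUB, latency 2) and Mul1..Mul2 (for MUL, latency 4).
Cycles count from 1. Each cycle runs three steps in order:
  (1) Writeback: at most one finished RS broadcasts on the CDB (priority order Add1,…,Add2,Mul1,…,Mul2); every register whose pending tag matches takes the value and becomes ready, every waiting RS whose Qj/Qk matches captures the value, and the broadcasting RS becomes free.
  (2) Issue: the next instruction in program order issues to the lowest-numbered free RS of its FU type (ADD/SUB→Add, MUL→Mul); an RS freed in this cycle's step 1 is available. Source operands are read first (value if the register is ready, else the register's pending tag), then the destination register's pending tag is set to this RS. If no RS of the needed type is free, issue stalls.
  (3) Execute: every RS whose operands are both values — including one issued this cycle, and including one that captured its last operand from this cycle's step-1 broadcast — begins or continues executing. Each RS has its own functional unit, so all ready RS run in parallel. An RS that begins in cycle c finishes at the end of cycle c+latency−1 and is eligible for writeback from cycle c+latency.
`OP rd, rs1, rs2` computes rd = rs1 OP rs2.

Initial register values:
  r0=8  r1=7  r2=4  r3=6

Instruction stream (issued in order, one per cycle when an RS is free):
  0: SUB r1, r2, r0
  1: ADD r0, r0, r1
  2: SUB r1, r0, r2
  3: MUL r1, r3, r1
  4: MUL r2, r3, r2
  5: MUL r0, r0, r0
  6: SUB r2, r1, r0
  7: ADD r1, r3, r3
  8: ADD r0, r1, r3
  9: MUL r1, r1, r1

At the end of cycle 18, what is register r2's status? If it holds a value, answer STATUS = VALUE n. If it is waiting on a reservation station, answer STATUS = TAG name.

c1: issue SUB r1<-Add1 | r0:8,r1:Add1,r2:4,r3:6
c2: issue ADD r0<-Add2 | r0:Add2,r1:Add1,r2:4,r3:6
c3: CDB Add1=-4; issue SUB r1<-Add1 | r0:Add2,r1:Add1,r2:4,r3:6
c4: issue MUL r1<-Mul1 | r0:Add2,r1:Mul1,r2:4,r3:6
c5: CDB Add2=4; issue MUL r2<-Mul2 | r0:4,r1:Mul1,r2:Mul2,r3:6
c6: stall | r0:4,r1:Mul1,r2:Mul2,r3:6
c7: CDB Add1=0; stall | r0:4,r1:Mul1,r2:Mul2,r3:6
c8: stall | r0:4,r1:Mul1,r2:Mul2,r3:6
c9: CDB Mul2=24; issue MUL r0<-Mul2 | r0:Mul2,r1:Mul1,r2:24,r3:6
c10: issue SUB r2<-Add1 | r0:Mul2,r1:Mul1,r2:Add1,r3:6
c11: CDB Mul1=0; issue ADD r1<-Add2 | r0:Mul2,r1:Add2,r2:Add1,r3:6
c12: stall | r0:Mul2,r1:Add2,r2:Add1,r3:6
c13: CDB Add2=12; issue ADD r0<-Add2 | r0:Add2,r1:12,r2:Add1,r3:6
c14: CDB Mul2=16; issue MUL r1<-Mul1 | r0:Add2,r1:Mul1,r2:Add1,r3:6
c15: CDB Add2=18 | r0:18,r1:Mul1,r2:Add1,r3:6
c16: CDB Add1=-16 | r0:18,r1:Mul1,r2:-16,r3:6
c17: - | r0:18,r1:Mul1,r2:-16,r3:6
c18: CDB Mul1=144 | r0:18,r1:144,r2:-16,r3:6

STATUS = VALUE -16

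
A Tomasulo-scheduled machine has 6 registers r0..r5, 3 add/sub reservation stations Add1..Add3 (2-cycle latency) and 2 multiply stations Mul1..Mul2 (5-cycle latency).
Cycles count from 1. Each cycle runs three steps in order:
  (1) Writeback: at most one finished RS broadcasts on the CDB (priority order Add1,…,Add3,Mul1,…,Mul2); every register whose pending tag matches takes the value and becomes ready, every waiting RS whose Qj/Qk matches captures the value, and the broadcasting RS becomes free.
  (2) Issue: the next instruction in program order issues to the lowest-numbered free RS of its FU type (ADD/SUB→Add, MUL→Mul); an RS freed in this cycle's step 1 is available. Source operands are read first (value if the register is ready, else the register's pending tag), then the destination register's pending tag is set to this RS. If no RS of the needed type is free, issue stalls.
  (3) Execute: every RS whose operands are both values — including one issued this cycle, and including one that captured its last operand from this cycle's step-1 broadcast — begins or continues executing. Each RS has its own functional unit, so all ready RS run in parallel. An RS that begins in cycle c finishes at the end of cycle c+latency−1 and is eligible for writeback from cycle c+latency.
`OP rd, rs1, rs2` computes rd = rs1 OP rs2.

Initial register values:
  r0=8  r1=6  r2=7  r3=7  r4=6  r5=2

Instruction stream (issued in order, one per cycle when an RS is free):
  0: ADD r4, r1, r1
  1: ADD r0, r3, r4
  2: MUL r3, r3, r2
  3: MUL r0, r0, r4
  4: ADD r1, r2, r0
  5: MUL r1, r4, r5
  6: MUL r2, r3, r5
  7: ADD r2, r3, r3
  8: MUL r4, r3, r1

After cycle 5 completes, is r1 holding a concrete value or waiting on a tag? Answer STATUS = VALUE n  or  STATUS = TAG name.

cycle 1: issue ADD r4<-Add1 // r0:8,r1:6,r2:7,r3:7,r4:Add1,r5:2
cycle 2: issue ADD r0<-Add2 // r0:Add2,r1:6,r2:7,r3:7,r4:Add1,r5:2
cycle 3: CDB Add1=12; issue MUL r3<-Mul1 // r0:Add2,r1:6,r2:7,r3:Mul1,r4:12,r5:2
cycle 4: issue MUL r0<-Mul2 // r0:Mul2,r1:6,r2:7,r3:Mul1,r4:12,r5:2
cycle 5: CDB Add2=19; issue ADD r1<-Add1 // r0:Mul2,r1:Add1,r2:7,r3:Mul1,r4:12,r5:2

STATUS = TAG Add1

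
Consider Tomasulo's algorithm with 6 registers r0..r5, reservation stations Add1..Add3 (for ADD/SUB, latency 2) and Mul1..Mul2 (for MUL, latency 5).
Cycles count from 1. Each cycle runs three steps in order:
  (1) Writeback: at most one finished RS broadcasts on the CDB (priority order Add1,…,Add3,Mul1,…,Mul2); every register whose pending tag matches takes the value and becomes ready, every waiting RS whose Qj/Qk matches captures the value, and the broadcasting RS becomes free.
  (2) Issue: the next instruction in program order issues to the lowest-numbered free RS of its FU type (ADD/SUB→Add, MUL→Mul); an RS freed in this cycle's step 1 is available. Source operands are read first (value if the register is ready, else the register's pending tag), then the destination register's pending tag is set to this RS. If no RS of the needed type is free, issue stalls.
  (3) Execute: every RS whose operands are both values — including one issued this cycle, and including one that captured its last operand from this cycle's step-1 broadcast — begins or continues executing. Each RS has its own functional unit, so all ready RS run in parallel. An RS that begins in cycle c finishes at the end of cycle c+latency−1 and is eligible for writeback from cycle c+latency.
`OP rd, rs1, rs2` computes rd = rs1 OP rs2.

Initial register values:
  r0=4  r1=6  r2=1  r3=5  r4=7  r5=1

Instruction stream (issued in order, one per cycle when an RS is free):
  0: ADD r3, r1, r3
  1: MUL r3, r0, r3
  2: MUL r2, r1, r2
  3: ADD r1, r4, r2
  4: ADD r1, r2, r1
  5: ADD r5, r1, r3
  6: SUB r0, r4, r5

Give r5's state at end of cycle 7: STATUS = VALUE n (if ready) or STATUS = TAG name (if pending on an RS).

  c1: issue ADD r3<-Add1  regs: r0:4,r1:6,r2:1,r3:Add1,r4:7,r5:1
  c2: issue MUL r3<-Mul1  regs: r0:4,r1:6,r2:1,r3:Mul1,r4:7,r5:1
  c3: CDB Add1=11; issue MUL r2<-Mul2  regs: r0:4,r1:6,r2:Mul2,r3:Mul1,r4:7,r5:1
  c4: issue ADD r1<-Add1  regs: r0:4,r1:Add1,r2:Mul2,r3:Mul1,r4:7,r5:1
  c5: issue ADD r1<-Add2  regs: r0:4,r1:Add2,r2:Mul2,r3:Mul1,r4:7,r5:1
  c6: issue ADD r5<-Add3  regs: r0:4,r1:Add2,r2:Mul2,r3:Mul1,r4:7,r5:Add3
  c7: stall  regs: r0:4,r1:Add2,r2:Mul2,r3:Mul1,r4:7,r5:Add3

STATUS = TAG Add3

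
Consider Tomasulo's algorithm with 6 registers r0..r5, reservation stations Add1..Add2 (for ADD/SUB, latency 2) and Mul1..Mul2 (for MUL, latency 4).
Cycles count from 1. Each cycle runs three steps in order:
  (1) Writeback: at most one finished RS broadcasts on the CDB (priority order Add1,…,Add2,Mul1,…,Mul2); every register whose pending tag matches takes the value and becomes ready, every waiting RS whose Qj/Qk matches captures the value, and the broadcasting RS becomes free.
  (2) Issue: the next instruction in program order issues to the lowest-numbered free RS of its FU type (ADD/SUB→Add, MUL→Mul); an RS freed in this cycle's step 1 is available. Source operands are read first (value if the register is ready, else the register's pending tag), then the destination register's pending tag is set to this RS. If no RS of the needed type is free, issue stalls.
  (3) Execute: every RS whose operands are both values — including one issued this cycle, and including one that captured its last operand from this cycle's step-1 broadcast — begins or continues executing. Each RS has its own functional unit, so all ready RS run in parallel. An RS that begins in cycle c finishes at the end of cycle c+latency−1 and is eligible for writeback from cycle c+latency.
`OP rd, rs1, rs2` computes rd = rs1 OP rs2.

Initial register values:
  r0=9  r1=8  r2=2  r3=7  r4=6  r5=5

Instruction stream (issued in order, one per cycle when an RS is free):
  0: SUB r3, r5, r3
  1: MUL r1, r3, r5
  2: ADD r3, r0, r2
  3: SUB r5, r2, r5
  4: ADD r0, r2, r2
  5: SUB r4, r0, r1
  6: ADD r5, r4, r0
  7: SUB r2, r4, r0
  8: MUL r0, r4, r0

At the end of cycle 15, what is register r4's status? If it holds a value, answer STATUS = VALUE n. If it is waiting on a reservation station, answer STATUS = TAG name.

STATUS = VALUE 14

c1: issue SUB r3<-Add1 | r0:9,r1:8,r2:2,r3:Add1,r4:6,r5:5
c2: issue MUL r1<-Mul1 | r0:9,r1:Mul1,r2:2,r3:Add1,r4:6,r5:5
c3: CDB Add1=-2; issue ADD r3<-Add1 | r0:9,r1:Mul1,r2:2,r3:Add1,r4:6,r5:5
c4: issue SUB r5<-Add2 | r0:9,r1:Mul1,r2:2,r3:Add1,r4:6,r5:Add2
c5: CDB Add1=11; issue ADD r0<-Add1 | r0:Add1,r1:Mul1,r2:2,r3:11,r4:6,r5:Add2
c6: CDB Add2=-3; issue SUB r4<-Add2 | r0:Add1,r1:Mul1,r2:2,r3:11,r4:Add2,r5:-3
c7: CDB Add1=4; issue ADD r5<-Add1 | r0:4,r1:Mul1,r2:2,r3:11,r4:Add2,r5:Add1
c8: CDB Mul1=-10; stall | r0:4,r1:-10,r2:2,r3:11,r4:Add2,r5:Add1
c9: stall | r0:4,r1:-10,r2:2,r3:11,r4:Add2,r5:Add1
c10: CDB Add2=14; issue SUB r2<-Add2 | r0:4,r1:-10,r2:Add2,r3:11,r4:14,r5:Add1
c11: issue MUL r0<-Mul1 | r0:Mul1,r1:-10,r2:Add2,r3:11,r4:14,r5:Add1
c12: CDB Add1=18 | r0:Mul1,r1:-10,r2:Add2,r3:11,r4:14,r5:18
c13: CDB Add2=10 | r0:Mul1,r1:-10,r2:10,r3:11,r4:14,r5:18
c14: - | r0:Mul1,r1:-10,r2:10,r3:11,r4:14,r5:18
c15: CDB Mul1=56 | r0:56,r1:-10,r2:10,r3:11,r4:14,r5:18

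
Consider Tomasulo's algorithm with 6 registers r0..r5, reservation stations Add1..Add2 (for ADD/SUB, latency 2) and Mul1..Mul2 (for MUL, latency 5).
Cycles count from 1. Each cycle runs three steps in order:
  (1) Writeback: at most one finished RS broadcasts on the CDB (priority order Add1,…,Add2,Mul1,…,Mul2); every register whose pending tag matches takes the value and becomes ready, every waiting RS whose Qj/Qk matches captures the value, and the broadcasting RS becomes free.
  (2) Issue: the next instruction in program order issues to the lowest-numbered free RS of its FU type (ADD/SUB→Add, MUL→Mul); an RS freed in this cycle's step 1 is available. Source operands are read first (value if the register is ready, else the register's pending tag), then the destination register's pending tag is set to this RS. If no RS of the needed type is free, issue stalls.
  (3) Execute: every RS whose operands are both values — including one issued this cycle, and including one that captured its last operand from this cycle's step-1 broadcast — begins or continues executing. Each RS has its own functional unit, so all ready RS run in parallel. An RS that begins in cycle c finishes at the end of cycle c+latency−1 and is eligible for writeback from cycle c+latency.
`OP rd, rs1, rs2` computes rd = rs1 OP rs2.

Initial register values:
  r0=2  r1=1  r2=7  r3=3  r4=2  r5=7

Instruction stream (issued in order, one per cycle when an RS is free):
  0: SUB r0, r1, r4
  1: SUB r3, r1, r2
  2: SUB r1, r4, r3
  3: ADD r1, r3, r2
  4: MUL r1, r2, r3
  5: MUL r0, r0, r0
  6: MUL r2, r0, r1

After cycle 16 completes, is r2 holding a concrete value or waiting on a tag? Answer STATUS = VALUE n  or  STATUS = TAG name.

c1: issue SUB r0<-Add1 | r0:Add1,r1:1,r2:7,r3:3,r4:2,r5:7
c2: issue SUB r3<-Add2 | r0:Add1,r1:1,r2:7,r3:Add2,r4:2,r5:7
c3: CDB Add1=-1; issue SUB r1<-Add1 | r0:-1,r1:Add1,r2:7,r3:Add2,r4:2,r5:7
c4: CDB Add2=-6; issue ADD r1<-Add2 | r0:-1,r1:Add2,r2:7,r3:-6,r4:2,r5:7
c5: issue MUL r1<-Mul1 | r0:-1,r1:Mul1,r2:7,r3:-6,r4:2,r5:7
c6: CDB Add1=8; issue MUL r0<-Mul2 | r0:Mul2,r1:Mul1,r2:7,r3:-6,r4:2,r5:7
c7: CDB Add2=1; stall | r0:Mul2,r1:Mul1,r2:7,r3:-6,r4:2,r5:7
c8: stall | r0:Mul2,r1:Mul1,r2:7,r3:-6,r4:2,r5:7
c9: stall | r0:Mul2,r1:Mul1,r2:7,r3:-6,r4:2,r5:7
c10: CDB Mul1=-42; issue MUL r2<-Mul1 | r0:Mul2,r1:-42,r2:Mul1,r3:-6,r4:2,r5:7
c11: CDB Mul2=1 | r0:1,r1:-42,r2:Mul1,r3:-6,r4:2,r5:7
c12: - | r0:1,r1:-42,r2:Mul1,r3:-6,r4:2,r5:7
c13: - | r0:1,r1:-42,r2:Mul1,r3:-6,r4:2,r5:7
c14: - | r0:1,r1:-42,r2:Mul1,r3:-6,r4:2,r5:7
c15: - | r0:1,r1:-42,r2:Mul1,r3:-6,r4:2,r5:7
c16: CDB Mul1=-42 | r0:1,r1:-42,r2:-42,r3:-6,r4:2,r5:7

STATUS = VALUE -42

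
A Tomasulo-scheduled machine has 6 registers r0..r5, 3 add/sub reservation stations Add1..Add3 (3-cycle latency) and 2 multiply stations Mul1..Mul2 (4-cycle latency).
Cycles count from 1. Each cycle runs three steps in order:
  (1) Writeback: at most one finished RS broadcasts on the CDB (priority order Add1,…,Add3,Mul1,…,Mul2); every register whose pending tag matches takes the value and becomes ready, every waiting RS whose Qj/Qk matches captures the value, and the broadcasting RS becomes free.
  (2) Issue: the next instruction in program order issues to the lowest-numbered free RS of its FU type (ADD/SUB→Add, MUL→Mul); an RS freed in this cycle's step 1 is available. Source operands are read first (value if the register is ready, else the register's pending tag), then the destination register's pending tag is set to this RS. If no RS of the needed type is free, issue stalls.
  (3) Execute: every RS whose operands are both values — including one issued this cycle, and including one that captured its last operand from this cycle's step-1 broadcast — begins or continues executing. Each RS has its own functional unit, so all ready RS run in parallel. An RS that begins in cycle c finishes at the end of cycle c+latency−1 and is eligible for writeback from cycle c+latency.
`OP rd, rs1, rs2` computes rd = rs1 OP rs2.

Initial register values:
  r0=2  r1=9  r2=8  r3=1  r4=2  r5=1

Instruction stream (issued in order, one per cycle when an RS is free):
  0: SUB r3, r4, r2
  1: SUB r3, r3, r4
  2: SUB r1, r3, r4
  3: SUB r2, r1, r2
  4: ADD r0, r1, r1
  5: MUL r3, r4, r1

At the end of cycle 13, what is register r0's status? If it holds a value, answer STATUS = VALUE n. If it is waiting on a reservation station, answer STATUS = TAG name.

STATUS = TAG Add2

c1: issue SUB r3<-Add1 | r0:2,r1:9,r2:8,r3:Add1,r4:2,r5:1
c2: issue SUB r3<-Add2 | r0:2,r1:9,r2:8,r3:Add2,r4:2,r5:1
c3: issue SUB r1<-Add3 | r0:2,r1:Add3,r2:8,r3:Add2,r4:2,r5:1
c4: CDB Add1=-6; issue SUB r2<-Add1 | r0:2,r1:Add3,r2:Add1,r3:Add2,r4:2,r5:1
c5: stall | r0:2,r1:Add3,r2:Add1,r3:Add2,r4:2,r5:1
c6: stall | r0:2,r1:Add3,r2:Add1,r3:Add2,r4:2,r5:1
c7: CDB Add2=-8; issue ADD r0<-Add2 | r0:Add2,r1:Add3,r2:Add1,r3:-8,r4:2,r5:1
c8: issue MUL r3<-Mul1 | r0:Add2,r1:Add3,r2:Add1,r3:Mul1,r4:2,r5:1
c9: - | r0:Add2,r1:Add3,r2:Add1,r3:Mul1,r4:2,r5:1
c10: CDB Add3=-10 | r0:Add2,r1:-10,r2:Add1,r3:Mul1,r4:2,r5:1
c11: - | r0:Add2,r1:-10,r2:Add1,r3:Mul1,r4:2,r5:1
c12: - | r0:Add2,r1:-10,r2:Add1,r3:Mul1,r4:2,r5:1
c13: CDB Add1=-18 | r0:Add2,r1:-10,r2:-18,r3:Mul1,r4:2,r5:1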